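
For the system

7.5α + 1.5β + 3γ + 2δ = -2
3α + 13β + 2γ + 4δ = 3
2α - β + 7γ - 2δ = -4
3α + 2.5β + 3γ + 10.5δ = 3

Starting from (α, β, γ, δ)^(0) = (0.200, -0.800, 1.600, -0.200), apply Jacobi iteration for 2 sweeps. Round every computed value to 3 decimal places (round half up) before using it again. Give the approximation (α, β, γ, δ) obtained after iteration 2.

Iteration 1:
  α = (-2 - (1.5)·-0.800 - (3)·1.600 - (2)·-0.200) / (7.5) = -0.693
  β = (3 - (3)·0.200 - (2)·1.600 - (4)·-0.200) / (13) = 0.000
  γ = (-4 - (2)·0.200 - (-1)·-0.800 - (-2)·-0.200) / (7) = -0.800
  δ = (3 - (3)·0.200 - (2.5)·-0.800 - (3)·1.600) / (10.5) = -0.038
Iteration 2:
  α = (-2 - (1.5)·0.000 - (3)·-0.800 - (2)·-0.038) / (7.5) = 0.063
  β = (3 - (3)·-0.693 - (2)·-0.800 - (4)·-0.038) / (13) = 0.525
  γ = (-4 - (2)·-0.693 - (-1)·0.000 - (-2)·-0.038) / (7) = -0.384
  δ = (3 - (3)·-0.693 - (2.5)·0.000 - (3)·-0.800) / (10.5) = 0.712

(0.063, 0.525, -0.384, 0.712)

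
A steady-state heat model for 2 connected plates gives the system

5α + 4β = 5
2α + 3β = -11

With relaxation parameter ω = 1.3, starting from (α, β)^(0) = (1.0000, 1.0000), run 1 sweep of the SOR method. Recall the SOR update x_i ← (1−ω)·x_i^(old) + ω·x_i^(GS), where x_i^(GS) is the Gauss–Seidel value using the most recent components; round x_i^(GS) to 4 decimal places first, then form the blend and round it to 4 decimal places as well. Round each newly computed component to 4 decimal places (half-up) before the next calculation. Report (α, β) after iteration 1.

(-0.0400, -5.0320)

Iteration 1:
  α: GS value = (5 - (4)·1.0000) / (5) = 0.2000;  α ← (1−ω)·1.0000 + ω·0.2000 = -0.0400
  β: GS value = (-11 - (2)·-0.0400) / (3) = -3.6400;  β ← (1−ω)·1.0000 + ω·-3.6400 = -5.0320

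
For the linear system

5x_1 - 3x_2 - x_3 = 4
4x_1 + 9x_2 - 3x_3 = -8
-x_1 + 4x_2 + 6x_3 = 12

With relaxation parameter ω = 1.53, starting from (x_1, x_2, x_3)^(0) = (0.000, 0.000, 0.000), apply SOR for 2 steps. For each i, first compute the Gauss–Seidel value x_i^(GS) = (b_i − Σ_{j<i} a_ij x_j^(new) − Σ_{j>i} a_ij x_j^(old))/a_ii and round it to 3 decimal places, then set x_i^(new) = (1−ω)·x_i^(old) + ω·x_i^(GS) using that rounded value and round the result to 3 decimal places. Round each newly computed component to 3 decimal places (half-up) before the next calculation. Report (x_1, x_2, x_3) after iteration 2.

Iteration 1:
  x_1: GS value = (4 - (-3)·0.000 - (-1)·0.000) / (5) = 0.800;  x_1 ← (1−ω)·0.000 + ω·0.800 = 1.224
  x_2: GS value = (-8 - (4)·1.224 - (-3)·0.000) / (9) = -1.433;  x_2 ← (1−ω)·0.000 + ω·-1.433 = -2.192
  x_3: GS value = (12 - (-1)·1.224 - (4)·-2.192) / (6) = 3.665;  x_3 ← (1−ω)·0.000 + ω·3.665 = 5.607
Iteration 2:
  x_1: GS value = (4 - (-3)·-2.192 - (-1)·5.607) / (5) = 0.606;  x_1 ← (1−ω)·1.224 + ω·0.606 = 0.278
  x_2: GS value = (-8 - (4)·0.278 - (-3)·5.607) / (9) = 0.857;  x_2 ← (1−ω)·-2.192 + ω·0.857 = 2.473
  x_3: GS value = (12 - (-1)·0.278 - (4)·2.473) / (6) = 0.398;  x_3 ← (1−ω)·5.607 + ω·0.398 = -2.363

(0.278, 2.473, -2.363)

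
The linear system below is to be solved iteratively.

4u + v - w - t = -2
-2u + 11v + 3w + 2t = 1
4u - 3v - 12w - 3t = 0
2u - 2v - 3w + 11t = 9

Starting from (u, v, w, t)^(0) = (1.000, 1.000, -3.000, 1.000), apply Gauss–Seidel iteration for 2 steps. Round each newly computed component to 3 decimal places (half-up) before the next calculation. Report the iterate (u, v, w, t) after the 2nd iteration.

(-0.593, 0.032, -0.436, 0.813)

Iteration 1:
  u = (-2 - (1)·1.000 - (-1)·-3.000 - (-1)·1.000) / (4) = -1.250
  v = (1 - (-2)·-1.250 - (3)·-3.000 - (2)·1.000) / (11) = 0.500
  w = (0 - (4)·-1.250 - (-3)·0.500 - (-3)·1.000) / (-12) = -0.792
  t = (9 - (2)·-1.250 - (-2)·0.500 - (-3)·-0.792) / (11) = 0.920
Iteration 2:
  u = (-2 - (1)·0.500 - (-1)·-0.792 - (-1)·0.920) / (4) = -0.593
  v = (1 - (-2)·-0.593 - (3)·-0.792 - (2)·0.920) / (11) = 0.032
  w = (0 - (4)·-0.593 - (-3)·0.032 - (-3)·0.920) / (-12) = -0.436
  t = (9 - (2)·-0.593 - (-2)·0.032 - (-3)·-0.436) / (11) = 0.813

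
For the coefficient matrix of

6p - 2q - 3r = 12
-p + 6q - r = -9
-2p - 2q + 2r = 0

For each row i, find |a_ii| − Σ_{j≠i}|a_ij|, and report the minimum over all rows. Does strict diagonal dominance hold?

-2

row 1: |6| − (2+3) = 1
row 2: |6| − (1+1) = 4
row 3: |2| − (2+2) = -2
minimum over rows = -2 → not strictly diagonally dominant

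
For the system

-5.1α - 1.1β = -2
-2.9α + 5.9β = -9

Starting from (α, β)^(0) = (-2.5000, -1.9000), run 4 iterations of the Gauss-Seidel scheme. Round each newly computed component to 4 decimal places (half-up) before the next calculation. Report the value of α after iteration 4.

0.6519

Iteration 1:
  α = (-2 - (-1.1)·-1.9000) / (-5.1) = 0.8020
  β = (-9 - (-2.9)·0.8020) / (5.9) = -1.1312
Iteration 2:
  α = (-2 - (-1.1)·-1.1312) / (-5.1) = 0.6361
  β = (-9 - (-2.9)·0.6361) / (5.9) = -1.2128
Iteration 3:
  α = (-2 - (-1.1)·-1.2128) / (-5.1) = 0.6537
  β = (-9 - (-2.9)·0.6537) / (5.9) = -1.2041
Iteration 4:
  α = (-2 - (-1.1)·-1.2041) / (-5.1) = 0.6519
  β = (-9 - (-2.9)·0.6519) / (5.9) = -1.2050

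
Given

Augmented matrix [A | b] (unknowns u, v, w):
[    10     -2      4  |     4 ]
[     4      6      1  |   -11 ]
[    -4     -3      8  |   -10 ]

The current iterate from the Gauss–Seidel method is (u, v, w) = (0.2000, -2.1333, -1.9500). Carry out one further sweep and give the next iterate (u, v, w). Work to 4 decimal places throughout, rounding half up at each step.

One sweep:
  u = (4 - (-2)·-2.1333 - (4)·-1.9500) / (10) = 0.7533
  v = (-11 - (4)·0.7533 - (1)·-1.9500) / (6) = -2.0105
  w = (-10 - (-4)·0.7533 - (-3)·-2.0105) / (8) = -1.6273

(0.7533, -2.0105, -1.6273)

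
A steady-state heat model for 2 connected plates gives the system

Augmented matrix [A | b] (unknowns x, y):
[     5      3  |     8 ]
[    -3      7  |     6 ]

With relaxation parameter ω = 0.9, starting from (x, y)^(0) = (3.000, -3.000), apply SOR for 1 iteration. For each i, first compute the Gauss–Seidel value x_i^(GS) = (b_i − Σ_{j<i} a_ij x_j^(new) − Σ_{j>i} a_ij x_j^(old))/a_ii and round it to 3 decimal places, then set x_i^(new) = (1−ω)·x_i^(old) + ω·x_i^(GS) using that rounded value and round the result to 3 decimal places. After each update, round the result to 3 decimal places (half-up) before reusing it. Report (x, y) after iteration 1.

Iteration 1:
  x: GS value = (8 - (3)·-3.000) / (5) = 3.400;  x ← (1−ω)·3.000 + ω·3.400 = 3.360
  y: GS value = (6 - (-3)·3.360) / (7) = 2.297;  y ← (1−ω)·-3.000 + ω·2.297 = 1.767

(3.360, 1.767)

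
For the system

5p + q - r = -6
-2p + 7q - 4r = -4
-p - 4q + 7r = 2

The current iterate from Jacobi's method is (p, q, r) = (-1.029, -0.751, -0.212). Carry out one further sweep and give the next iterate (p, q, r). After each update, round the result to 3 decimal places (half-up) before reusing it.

(-1.092, -0.987, -0.290)

One sweep:
  p = (-6 - (1)·-0.751 - (-1)·-0.212) / (5) = -1.092
  q = (-4 - (-2)·-1.029 - (-4)·-0.212) / (7) = -0.987
  r = (2 - (-1)·-1.029 - (-4)·-0.751) / (7) = -0.290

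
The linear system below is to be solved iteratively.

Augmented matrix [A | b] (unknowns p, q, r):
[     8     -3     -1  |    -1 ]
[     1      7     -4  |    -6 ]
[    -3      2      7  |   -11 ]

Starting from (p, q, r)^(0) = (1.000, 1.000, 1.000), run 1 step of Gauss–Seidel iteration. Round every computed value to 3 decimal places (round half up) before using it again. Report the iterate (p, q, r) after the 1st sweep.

Iteration 1:
  p = (-1 - (-3)·1.000 - (-1)·1.000) / (8) = 0.375
  q = (-6 - (1)·0.375 - (-4)·1.000) / (7) = -0.339
  r = (-11 - (-3)·0.375 - (2)·-0.339) / (7) = -1.314

(0.375, -0.339, -1.314)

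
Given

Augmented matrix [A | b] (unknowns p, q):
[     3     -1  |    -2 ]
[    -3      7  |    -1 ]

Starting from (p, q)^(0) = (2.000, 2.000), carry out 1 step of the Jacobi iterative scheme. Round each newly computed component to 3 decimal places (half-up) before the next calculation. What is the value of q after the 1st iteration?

0.714

Iteration 1:
  p = (-2 - (-1)·2.000) / (3) = 0.000
  q = (-1 - (-3)·2.000) / (7) = 0.714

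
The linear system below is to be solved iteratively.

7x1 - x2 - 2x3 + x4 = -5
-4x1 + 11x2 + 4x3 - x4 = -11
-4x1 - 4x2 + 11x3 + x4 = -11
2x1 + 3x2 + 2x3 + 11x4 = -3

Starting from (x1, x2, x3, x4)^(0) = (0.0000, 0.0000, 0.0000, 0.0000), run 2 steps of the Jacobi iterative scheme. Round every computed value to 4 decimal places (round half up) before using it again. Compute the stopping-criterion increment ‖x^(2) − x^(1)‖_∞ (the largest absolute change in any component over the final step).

Iteration 1:
  x1 = (-5 - (-1)·0.0000 - (-2)·0.0000 - (1)·0.0000) / (7) = -0.7143
  x2 = (-11 - (-4)·0.0000 - (4)·0.0000 - (-1)·0.0000) / (11) = -1.0000
  x3 = (-11 - (-4)·0.0000 - (-4)·0.0000 - (1)·0.0000) / (11) = -1.0000
  x4 = (-3 - (2)·0.0000 - (3)·0.0000 - (2)·0.0000) / (11) = -0.2727
Iteration 2:
  x1 = (-5 - (-1)·-1.0000 - (-2)·-1.0000 - (1)·-0.2727) / (7) = -1.1039
  x2 = (-11 - (-4)·-0.7143 - (4)·-1.0000 - (-1)·-0.2727) / (11) = -0.9209
  x3 = (-11 - (-4)·-0.7143 - (-4)·-1.0000 - (1)·-0.2727) / (11) = -1.5986
  x4 = (-3 - (2)·-0.7143 - (3)·-1.0000 - (2)·-1.0000) / (11) = 0.3117
Change: (-0.3896, 0.0791, -0.5986, 0.5844) → max |·| = 0.5986

0.5986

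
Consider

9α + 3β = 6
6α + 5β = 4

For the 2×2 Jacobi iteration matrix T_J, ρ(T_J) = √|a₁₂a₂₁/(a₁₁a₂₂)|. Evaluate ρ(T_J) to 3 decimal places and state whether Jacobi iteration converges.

0.632

a₁₂a₂₁/(a₁₁a₂₂) = (3)·(6) / ((9)·(5)) = 0.400000
ρ = √|0.400000| = √0.400000 = 0.632
ρ < 1, so Jacobi converges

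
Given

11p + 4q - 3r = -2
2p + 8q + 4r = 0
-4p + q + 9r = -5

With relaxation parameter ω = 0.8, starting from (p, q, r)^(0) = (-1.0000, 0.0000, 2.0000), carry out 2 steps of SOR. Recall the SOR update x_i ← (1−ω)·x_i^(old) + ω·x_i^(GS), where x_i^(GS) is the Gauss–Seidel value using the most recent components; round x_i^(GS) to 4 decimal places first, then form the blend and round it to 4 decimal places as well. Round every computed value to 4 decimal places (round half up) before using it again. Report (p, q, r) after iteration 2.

(0.1239, -0.2127, -0.3694)

Iteration 1:
  p: GS value = (-2 - (4)·0.0000 - (-3)·2.0000) / (11) = 0.3636;  p ← (1−ω)·-1.0000 + ω·0.3636 = 0.0909
  q: GS value = (0 - (2)·0.0909 - (4)·2.0000) / (8) = -1.0227;  q ← (1−ω)·0.0000 + ω·-1.0227 = -0.8182
  r: GS value = (-5 - (-4)·0.0909 - (1)·-0.8182) / (9) = -0.4242;  r ← (1−ω)·2.0000 + ω·-0.4242 = 0.0606
Iteration 2:
  p: GS value = (-2 - (4)·-0.8182 - (-3)·0.0606) / (11) = 0.1322;  p ← (1−ω)·0.0909 + ω·0.1322 = 0.1239
  q: GS value = (0 - (2)·0.1239 - (4)·0.0606) / (8) = -0.0613;  q ← (1−ω)·-0.8182 + ω·-0.0613 = -0.2127
  r: GS value = (-5 - (-4)·0.1239 - (1)·-0.2127) / (9) = -0.4769;  r ← (1−ω)·0.0606 + ω·-0.4769 = -0.3694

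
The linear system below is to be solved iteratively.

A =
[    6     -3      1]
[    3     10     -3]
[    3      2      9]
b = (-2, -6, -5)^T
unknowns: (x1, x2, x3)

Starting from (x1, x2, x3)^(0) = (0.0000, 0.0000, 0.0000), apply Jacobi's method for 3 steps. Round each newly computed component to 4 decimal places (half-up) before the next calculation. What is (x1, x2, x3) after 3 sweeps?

(-0.6148, -0.5311, -0.2272)

Iteration 1:
  x1 = (-2 - (-3)·0.0000 - (1)·0.0000) / (6) = -0.3333
  x2 = (-6 - (3)·0.0000 - (-3)·0.0000) / (10) = -0.6000
  x3 = (-5 - (3)·0.0000 - (2)·0.0000) / (9) = -0.5556
Iteration 2:
  x1 = (-2 - (-3)·-0.6000 - (1)·-0.5556) / (6) = -0.5407
  x2 = (-6 - (3)·-0.3333 - (-3)·-0.5556) / (10) = -0.6667
  x3 = (-5 - (3)·-0.3333 - (2)·-0.6000) / (9) = -0.3111
Iteration 3:
  x1 = (-2 - (-3)·-0.6667 - (1)·-0.3111) / (6) = -0.6148
  x2 = (-6 - (3)·-0.5407 - (-3)·-0.3111) / (10) = -0.5311
  x3 = (-5 - (3)·-0.5407 - (2)·-0.6667) / (9) = -0.2272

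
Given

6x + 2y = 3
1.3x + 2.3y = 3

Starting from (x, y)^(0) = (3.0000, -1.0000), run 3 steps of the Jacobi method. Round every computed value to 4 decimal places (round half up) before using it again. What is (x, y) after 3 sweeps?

(0.2222, 0.9480)

Iteration 1:
  x = (3 - (2)·-1.0000) / (6) = 0.8333
  y = (3 - (1.3)·3.0000) / (2.3) = -0.3913
Iteration 2:
  x = (3 - (2)·-0.3913) / (6) = 0.6304
  y = (3 - (1.3)·0.8333) / (2.3) = 0.8334
Iteration 3:
  x = (3 - (2)·0.8334) / (6) = 0.2222
  y = (3 - (1.3)·0.6304) / (2.3) = 0.9480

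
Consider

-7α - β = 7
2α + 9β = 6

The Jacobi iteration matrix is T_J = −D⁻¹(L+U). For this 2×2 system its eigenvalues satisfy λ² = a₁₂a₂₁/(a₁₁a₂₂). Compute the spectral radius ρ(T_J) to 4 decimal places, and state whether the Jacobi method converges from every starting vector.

0.1782

a₁₂a₂₁/(a₁₁a₂₂) = (-1)·(2) / ((-7)·(9)) = 0.031746
ρ = √|0.031746| = √0.031746 = 0.1782
ρ < 1, so Jacobi converges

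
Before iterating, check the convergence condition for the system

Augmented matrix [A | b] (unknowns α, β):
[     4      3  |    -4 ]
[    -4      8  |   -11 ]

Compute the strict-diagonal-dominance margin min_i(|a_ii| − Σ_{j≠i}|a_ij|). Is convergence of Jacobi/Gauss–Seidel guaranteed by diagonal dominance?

row 1: |4| − (3) = 1
row 2: |8| − (4) = 4
minimum over rows = 1 → strictly diagonally dominant (convergence guaranteed)

1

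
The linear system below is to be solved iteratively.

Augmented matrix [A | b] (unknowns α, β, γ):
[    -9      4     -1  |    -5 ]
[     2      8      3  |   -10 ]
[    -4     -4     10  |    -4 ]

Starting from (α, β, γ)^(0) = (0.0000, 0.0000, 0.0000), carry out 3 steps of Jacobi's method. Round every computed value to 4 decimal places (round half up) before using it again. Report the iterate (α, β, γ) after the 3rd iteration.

(0.0802, -1.0069, -0.8778)

Iteration 1:
  α = (-5 - (4)·0.0000 - (-1)·0.0000) / (-9) = 0.5556
  β = (-10 - (2)·0.0000 - (3)·0.0000) / (8) = -1.2500
  γ = (-4 - (-4)·0.0000 - (-4)·0.0000) / (10) = -0.4000
Iteration 2:
  α = (-5 - (4)·-1.2500 - (-1)·-0.4000) / (-9) = 0.0444
  β = (-10 - (2)·0.5556 - (3)·-0.4000) / (8) = -1.2389
  γ = (-4 - (-4)·0.5556 - (-4)·-1.2500) / (10) = -0.6778
Iteration 3:
  α = (-5 - (4)·-1.2389 - (-1)·-0.6778) / (-9) = 0.0802
  β = (-10 - (2)·0.0444 - (3)·-0.6778) / (8) = -1.0069
  γ = (-4 - (-4)·0.0444 - (-4)·-1.2389) / (10) = -0.8778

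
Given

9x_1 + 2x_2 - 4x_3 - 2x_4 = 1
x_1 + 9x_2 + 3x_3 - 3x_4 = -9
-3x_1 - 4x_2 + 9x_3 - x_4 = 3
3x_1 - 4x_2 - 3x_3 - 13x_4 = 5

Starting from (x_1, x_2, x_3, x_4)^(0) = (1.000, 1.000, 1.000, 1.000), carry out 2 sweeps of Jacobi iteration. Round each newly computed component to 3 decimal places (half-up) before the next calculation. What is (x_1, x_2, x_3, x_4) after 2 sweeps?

Iteration 1:
  x_1 = (1 - (2)·1.000 - (-4)·1.000 - (-2)·1.000) / (9) = 0.556
  x_2 = (-9 - (1)·1.000 - (3)·1.000 - (-3)·1.000) / (9) = -1.111
  x_3 = (3 - (-3)·1.000 - (-4)·1.000 - (-1)·1.000) / (9) = 1.222
  x_4 = (5 - (3)·1.000 - (-4)·1.000 - (-3)·1.000) / (-13) = -0.692
Iteration 2:
  x_1 = (1 - (2)·-1.111 - (-4)·1.222 - (-2)·-0.692) / (9) = 0.747
  x_2 = (-9 - (1)·0.556 - (3)·1.222 - (-3)·-0.692) / (9) = -1.700
  x_3 = (3 - (-3)·0.556 - (-4)·-1.111 - (-1)·-0.692) / (9) = -0.052
  x_4 = (5 - (3)·0.556 - (-4)·-1.111 - (-3)·1.222) / (-13) = -0.196

(0.747, -1.700, -0.052, -0.196)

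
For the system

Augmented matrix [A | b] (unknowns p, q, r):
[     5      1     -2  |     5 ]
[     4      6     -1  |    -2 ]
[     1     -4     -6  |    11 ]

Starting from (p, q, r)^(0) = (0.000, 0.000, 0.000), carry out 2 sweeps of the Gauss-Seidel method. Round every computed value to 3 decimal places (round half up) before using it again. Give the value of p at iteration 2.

0.800

Iteration 1:
  p = (5 - (1)·0.000 - (-2)·0.000) / (5) = 1.000
  q = (-2 - (4)·1.000 - (-1)·0.000) / (6) = -1.000
  r = (11 - (1)·1.000 - (-4)·-1.000) / (-6) = -1.000
Iteration 2:
  p = (5 - (1)·-1.000 - (-2)·-1.000) / (5) = 0.800
  q = (-2 - (4)·0.800 - (-1)·-1.000) / (6) = -1.033
  r = (11 - (1)·0.800 - (-4)·-1.033) / (-6) = -1.011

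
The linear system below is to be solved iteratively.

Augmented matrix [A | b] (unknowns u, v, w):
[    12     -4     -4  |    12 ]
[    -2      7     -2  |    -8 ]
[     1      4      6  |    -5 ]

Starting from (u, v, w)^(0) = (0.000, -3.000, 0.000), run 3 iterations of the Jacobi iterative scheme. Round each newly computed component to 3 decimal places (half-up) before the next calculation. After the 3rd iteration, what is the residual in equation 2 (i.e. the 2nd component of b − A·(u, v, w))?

Iteration 1:
  u = (12 - (-4)·-3.000 - (-4)·0.000) / (12) = 0.000
  v = (-8 - (-2)·0.000 - (-2)·0.000) / (7) = -1.143
  w = (-5 - (1)·0.000 - (4)·-3.000) / (6) = 1.167
Iteration 2:
  u = (12 - (-4)·-1.143 - (-4)·1.167) / (12) = 1.008
  v = (-8 - (-2)·0.000 - (-2)·1.167) / (7) = -0.809
  w = (-5 - (1)·0.000 - (4)·-1.143) / (6) = -0.071
Iteration 3:
  u = (12 - (-4)·-0.809 - (-4)·-0.071) / (12) = 0.707
  v = (-8 - (-2)·1.008 - (-2)·-0.071) / (7) = -0.875
  w = (-5 - (1)·1.008 - (4)·-0.809) / (6) = -0.462
Residual b − A·x = (-1.832, -1.385, 0.565)

-1.385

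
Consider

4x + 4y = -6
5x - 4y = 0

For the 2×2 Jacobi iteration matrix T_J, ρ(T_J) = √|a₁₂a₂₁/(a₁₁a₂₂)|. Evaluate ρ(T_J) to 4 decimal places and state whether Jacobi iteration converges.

a₁₂a₂₁/(a₁₁a₂₂) = (4)·(5) / ((4)·(-4)) = -1.250000
ρ = √|-1.250000| = √1.250000 = 1.1180
ρ > 1, so Jacobi diverges

1.1180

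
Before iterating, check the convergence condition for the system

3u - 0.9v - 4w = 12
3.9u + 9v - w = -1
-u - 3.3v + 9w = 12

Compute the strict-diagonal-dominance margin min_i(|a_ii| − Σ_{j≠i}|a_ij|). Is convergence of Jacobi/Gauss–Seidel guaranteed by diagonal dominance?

row 1: |3| − (0.9+4) = -1.9
row 2: |9| − (3.9+1) = 4.1
row 3: |9| − (1+3.3) = 4.7
minimum over rows = -1.9 → not strictly diagonally dominant

-1.9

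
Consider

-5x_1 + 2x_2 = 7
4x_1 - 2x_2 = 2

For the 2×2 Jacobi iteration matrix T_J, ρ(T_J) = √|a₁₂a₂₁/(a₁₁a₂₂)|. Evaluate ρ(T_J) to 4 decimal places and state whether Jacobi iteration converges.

a₁₂a₂₁/(a₁₁a₂₂) = (2)·(4) / ((-5)·(-2)) = 0.800000
ρ = √|0.800000| = √0.800000 = 0.8944
ρ < 1, so Jacobi converges

0.8944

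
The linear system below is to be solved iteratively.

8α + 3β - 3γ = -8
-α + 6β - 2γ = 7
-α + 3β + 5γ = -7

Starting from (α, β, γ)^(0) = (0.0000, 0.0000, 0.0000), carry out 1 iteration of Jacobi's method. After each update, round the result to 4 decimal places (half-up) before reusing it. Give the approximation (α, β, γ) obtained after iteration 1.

Iteration 1:
  α = (-8 - (3)·0.0000 - (-3)·0.0000) / (8) = -1.0000
  β = (7 - (-1)·0.0000 - (-2)·0.0000) / (6) = 1.1667
  γ = (-7 - (-1)·0.0000 - (3)·0.0000) / (5) = -1.4000

(-1.0000, 1.1667, -1.4000)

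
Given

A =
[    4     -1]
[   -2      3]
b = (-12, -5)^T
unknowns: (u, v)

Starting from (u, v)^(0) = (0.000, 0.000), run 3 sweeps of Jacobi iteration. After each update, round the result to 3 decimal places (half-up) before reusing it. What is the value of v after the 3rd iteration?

Iteration 1:
  u = (-12 - (-1)·0.000) / (4) = -3.000
  v = (-5 - (-2)·0.000) / (3) = -1.667
Iteration 2:
  u = (-12 - (-1)·-1.667) / (4) = -3.417
  v = (-5 - (-2)·-3.000) / (3) = -3.667
Iteration 3:
  u = (-12 - (-1)·-3.667) / (4) = -3.917
  v = (-5 - (-2)·-3.417) / (3) = -3.945

-3.945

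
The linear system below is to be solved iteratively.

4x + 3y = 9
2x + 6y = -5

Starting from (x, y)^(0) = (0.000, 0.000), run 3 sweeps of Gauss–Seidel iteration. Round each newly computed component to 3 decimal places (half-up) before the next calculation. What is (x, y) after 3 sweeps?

Iteration 1:
  x = (9 - (3)·0.000) / (4) = 2.250
  y = (-5 - (2)·2.250) / (6) = -1.583
Iteration 2:
  x = (9 - (3)·-1.583) / (4) = 3.437
  y = (-5 - (2)·3.437) / (6) = -1.979
Iteration 3:
  x = (9 - (3)·-1.979) / (4) = 3.734
  y = (-5 - (2)·3.734) / (6) = -2.078

(3.734, -2.078)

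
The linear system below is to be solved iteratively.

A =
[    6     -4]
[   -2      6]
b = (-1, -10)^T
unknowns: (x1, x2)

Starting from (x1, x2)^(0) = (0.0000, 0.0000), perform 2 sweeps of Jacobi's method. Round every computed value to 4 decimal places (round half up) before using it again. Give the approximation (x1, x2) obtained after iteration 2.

Iteration 1:
  x1 = (-1 - (-4)·0.0000) / (6) = -0.1667
  x2 = (-10 - (-2)·0.0000) / (6) = -1.6667
Iteration 2:
  x1 = (-1 - (-4)·-1.6667) / (6) = -1.2778
  x2 = (-10 - (-2)·-0.1667) / (6) = -1.7222

(-1.2778, -1.7222)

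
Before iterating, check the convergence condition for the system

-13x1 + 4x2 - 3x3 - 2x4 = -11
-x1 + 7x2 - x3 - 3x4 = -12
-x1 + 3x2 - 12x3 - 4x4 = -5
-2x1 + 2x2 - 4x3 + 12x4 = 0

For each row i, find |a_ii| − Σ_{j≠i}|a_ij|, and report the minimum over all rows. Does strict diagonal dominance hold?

row 1: |-13| − (4+3+2) = 4
row 2: |7| − (1+1+3) = 2
row 3: |-12| − (1+3+4) = 4
row 4: |12| − (2+2+4) = 4
minimum over rows = 2 → strictly diagonally dominant (convergence guaranteed)

2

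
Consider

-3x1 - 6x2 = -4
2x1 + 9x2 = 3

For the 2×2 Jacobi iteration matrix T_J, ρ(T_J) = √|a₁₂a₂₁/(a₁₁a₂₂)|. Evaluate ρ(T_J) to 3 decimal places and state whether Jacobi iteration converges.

a₁₂a₂₁/(a₁₁a₂₂) = (-6)·(2) / ((-3)·(9)) = 0.444444
ρ = √|0.444444| = √0.444444 = 0.667
ρ < 1, so Jacobi converges

0.667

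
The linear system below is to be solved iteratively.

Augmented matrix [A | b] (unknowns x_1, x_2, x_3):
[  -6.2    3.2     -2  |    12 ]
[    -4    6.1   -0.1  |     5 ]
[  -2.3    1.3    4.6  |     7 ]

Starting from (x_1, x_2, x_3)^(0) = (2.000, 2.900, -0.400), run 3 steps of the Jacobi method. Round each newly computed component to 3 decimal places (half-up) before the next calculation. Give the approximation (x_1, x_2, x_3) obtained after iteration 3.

Iteration 1:
  x_1 = (12 - (3.2)·2.900 - (-2)·-0.400) / (-6.2) = -0.310
  x_2 = (5 - (-4)·2.000 - (-0.1)·-0.400) / (6.1) = 2.125
  x_3 = (7 - (-2.3)·2.000 - (1.3)·2.900) / (4.6) = 1.702
Iteration 2:
  x_1 = (12 - (3.2)·2.125 - (-2)·1.702) / (-6.2) = -1.388
  x_2 = (5 - (-4)·-0.310 - (-0.1)·1.702) / (6.1) = 0.644
  x_3 = (7 - (-2.3)·-0.310 - (1.3)·2.125) / (4.6) = 0.766
Iteration 3:
  x_1 = (12 - (3.2)·0.644 - (-2)·0.766) / (-6.2) = -1.850
  x_2 = (5 - (-4)·-1.388 - (-0.1)·0.766) / (6.1) = -0.078
  x_3 = (7 - (-2.3)·-1.388 - (1.3)·0.644) / (4.6) = 0.646

(-1.850, -0.078, 0.646)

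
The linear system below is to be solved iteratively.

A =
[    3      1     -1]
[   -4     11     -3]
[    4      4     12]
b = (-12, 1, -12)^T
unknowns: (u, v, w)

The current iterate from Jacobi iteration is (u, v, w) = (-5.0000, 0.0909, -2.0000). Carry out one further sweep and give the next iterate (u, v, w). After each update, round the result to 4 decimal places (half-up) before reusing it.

One sweep:
  u = (-12 - (1)·0.0909 - (-1)·-2.0000) / (3) = -4.6970
  v = (1 - (-4)·-5.0000 - (-3)·-2.0000) / (11) = -2.2727
  w = (-12 - (4)·-5.0000 - (4)·0.0909) / (12) = 0.6364

(-4.6970, -2.2727, 0.6364)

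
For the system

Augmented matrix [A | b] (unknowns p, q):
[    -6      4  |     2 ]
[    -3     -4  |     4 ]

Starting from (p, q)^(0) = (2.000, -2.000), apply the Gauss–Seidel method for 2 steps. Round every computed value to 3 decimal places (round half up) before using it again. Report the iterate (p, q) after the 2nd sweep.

Iteration 1:
  p = (2 - (4)·-2.000) / (-6) = -1.667
  q = (4 - (-3)·-1.667) / (-4) = 0.250
Iteration 2:
  p = (2 - (4)·0.250) / (-6) = -0.167
  q = (4 - (-3)·-0.167) / (-4) = -0.875

(-0.167, -0.875)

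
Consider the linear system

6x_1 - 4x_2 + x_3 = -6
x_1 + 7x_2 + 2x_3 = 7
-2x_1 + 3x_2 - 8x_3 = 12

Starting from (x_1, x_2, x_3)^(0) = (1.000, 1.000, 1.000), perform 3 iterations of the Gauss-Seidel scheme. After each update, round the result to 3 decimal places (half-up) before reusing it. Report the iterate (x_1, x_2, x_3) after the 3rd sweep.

(0.054, 1.255, -1.043)

Iteration 1:
  x_1 = (-6 - (-4)·1.000 - (1)·1.000) / (6) = -0.500
  x_2 = (7 - (1)·-0.500 - (2)·1.000) / (7) = 0.786
  x_3 = (12 - (-2)·-0.500 - (3)·0.786) / (-8) = -1.080
Iteration 2:
  x_1 = (-6 - (-4)·0.786 - (1)·-1.080) / (6) = -0.296
  x_2 = (7 - (1)·-0.296 - (2)·-1.080) / (7) = 1.351
  x_3 = (12 - (-2)·-0.296 - (3)·1.351) / (-8) = -0.919
Iteration 3:
  x_1 = (-6 - (-4)·1.351 - (1)·-0.919) / (6) = 0.054
  x_2 = (7 - (1)·0.054 - (2)·-0.919) / (7) = 1.255
  x_3 = (12 - (-2)·0.054 - (3)·1.255) / (-8) = -1.043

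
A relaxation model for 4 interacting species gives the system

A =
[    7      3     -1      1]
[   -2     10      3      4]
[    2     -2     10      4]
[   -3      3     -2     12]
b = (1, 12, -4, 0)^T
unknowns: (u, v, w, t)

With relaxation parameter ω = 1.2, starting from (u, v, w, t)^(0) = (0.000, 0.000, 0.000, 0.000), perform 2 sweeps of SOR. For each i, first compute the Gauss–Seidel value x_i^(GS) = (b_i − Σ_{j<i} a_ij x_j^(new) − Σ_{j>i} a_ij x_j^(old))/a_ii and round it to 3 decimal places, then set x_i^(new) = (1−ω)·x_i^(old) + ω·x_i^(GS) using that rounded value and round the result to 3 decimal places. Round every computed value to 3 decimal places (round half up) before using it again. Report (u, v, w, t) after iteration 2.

Iteration 1:
  u: GS value = (1 - (3)·0.000 - (-1)·0.000 - (1)·0.000) / (7) = 0.143;  u ← (1−ω)·0.000 + ω·0.143 = 0.172
  v: GS value = (12 - (-2)·0.172 - (3)·0.000 - (4)·0.000) / (10) = 1.234;  v ← (1−ω)·0.000 + ω·1.234 = 1.481
  w: GS value = (-4 - (2)·0.172 - (-2)·1.481 - (4)·0.000) / (10) = -0.138;  w ← (1−ω)·0.000 + ω·-0.138 = -0.166
  t: GS value = (0 - (-3)·0.172 - (3)·1.481 - (-2)·-0.166) / (12) = -0.355;  t ← (1−ω)·0.000 + ω·-0.355 = -0.426
Iteration 2:
  u: GS value = (1 - (3)·1.481 - (-1)·-0.166 - (1)·-0.426) / (7) = -0.455;  u ← (1−ω)·0.172 + ω·-0.455 = -0.580
  v: GS value = (12 - (-2)·-0.580 - (3)·-0.166 - (4)·-0.426) / (10) = 1.304;  v ← (1−ω)·1.481 + ω·1.304 = 1.269
  w: GS value = (-4 - (2)·-0.580 - (-2)·1.269 - (4)·-0.426) / (10) = 0.140;  w ← (1−ω)·-0.166 + ω·0.140 = 0.201
  t: GS value = (0 - (-3)·-0.580 - (3)·1.269 - (-2)·0.201) / (12) = -0.429;  t ← (1−ω)·-0.426 + ω·-0.429 = -0.430

(-0.580, 1.269, 0.201, -0.430)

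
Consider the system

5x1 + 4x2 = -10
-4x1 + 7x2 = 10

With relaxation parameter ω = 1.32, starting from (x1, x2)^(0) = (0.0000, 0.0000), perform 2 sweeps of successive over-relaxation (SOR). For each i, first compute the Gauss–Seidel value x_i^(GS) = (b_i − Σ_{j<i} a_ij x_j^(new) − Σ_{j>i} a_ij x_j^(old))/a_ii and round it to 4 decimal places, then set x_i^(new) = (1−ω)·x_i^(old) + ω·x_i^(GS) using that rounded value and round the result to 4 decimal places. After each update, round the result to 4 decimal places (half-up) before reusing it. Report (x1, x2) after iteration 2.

(-1.6837, 0.6496)

Iteration 1:
  x1: GS value = (-10 - (4)·0.0000) / (5) = -2.0000;  x1 ← (1−ω)·0.0000 + ω·-2.0000 = -2.6400
  x2: GS value = (10 - (-4)·-2.6400) / (7) = -0.0800;  x2 ← (1−ω)·0.0000 + ω·-0.0800 = -0.1056
Iteration 2:
  x1: GS value = (-10 - (4)·-0.1056) / (5) = -1.9155;  x1 ← (1−ω)·-2.6400 + ω·-1.9155 = -1.6837
  x2: GS value = (10 - (-4)·-1.6837) / (7) = 0.4665;  x2 ← (1−ω)·-0.1056 + ω·0.4665 = 0.6496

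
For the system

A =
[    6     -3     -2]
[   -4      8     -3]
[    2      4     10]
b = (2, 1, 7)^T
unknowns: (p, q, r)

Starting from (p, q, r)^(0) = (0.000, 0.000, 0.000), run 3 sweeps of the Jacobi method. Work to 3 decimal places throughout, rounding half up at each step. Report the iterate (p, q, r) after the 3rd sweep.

Iteration 1:
  p = (2 - (-3)·0.000 - (-2)·0.000) / (6) = 0.333
  q = (1 - (-4)·0.000 - (-3)·0.000) / (8) = 0.125
  r = (7 - (2)·0.000 - (4)·0.000) / (10) = 0.700
Iteration 2:
  p = (2 - (-3)·0.125 - (-2)·0.700) / (6) = 0.629
  q = (1 - (-4)·0.333 - (-3)·0.700) / (8) = 0.554
  r = (7 - (2)·0.333 - (4)·0.125) / (10) = 0.583
Iteration 3:
  p = (2 - (-3)·0.554 - (-2)·0.583) / (6) = 0.805
  q = (1 - (-4)·0.629 - (-3)·0.583) / (8) = 0.658
  r = (7 - (2)·0.629 - (4)·0.554) / (10) = 0.353

(0.805, 0.658, 0.353)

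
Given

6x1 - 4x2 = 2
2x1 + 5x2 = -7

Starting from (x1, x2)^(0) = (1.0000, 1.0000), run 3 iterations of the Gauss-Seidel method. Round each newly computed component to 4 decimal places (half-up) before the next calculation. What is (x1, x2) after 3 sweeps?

Iteration 1:
  x1 = (2 - (-4)·1.0000) / (6) = 1.0000
  x2 = (-7 - (2)·1.0000) / (5) = -1.8000
Iteration 2:
  x1 = (2 - (-4)·-1.8000) / (6) = -0.8667
  x2 = (-7 - (2)·-0.8667) / (5) = -1.0533
Iteration 3:
  x1 = (2 - (-4)·-1.0533) / (6) = -0.3689
  x2 = (-7 - (2)·-0.3689) / (5) = -1.2524

(-0.3689, -1.2524)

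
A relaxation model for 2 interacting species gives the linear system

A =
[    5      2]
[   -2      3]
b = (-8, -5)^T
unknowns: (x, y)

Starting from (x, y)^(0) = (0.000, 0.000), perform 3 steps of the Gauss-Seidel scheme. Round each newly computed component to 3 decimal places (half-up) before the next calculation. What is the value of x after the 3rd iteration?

Iteration 1:
  x = (-8 - (2)·0.000) / (5) = -1.600
  y = (-5 - (-2)·-1.600) / (3) = -2.733
Iteration 2:
  x = (-8 - (2)·-2.733) / (5) = -0.507
  y = (-5 - (-2)·-0.507) / (3) = -2.005
Iteration 3:
  x = (-8 - (2)·-2.005) / (5) = -0.798
  y = (-5 - (-2)·-0.798) / (3) = -2.199

-0.798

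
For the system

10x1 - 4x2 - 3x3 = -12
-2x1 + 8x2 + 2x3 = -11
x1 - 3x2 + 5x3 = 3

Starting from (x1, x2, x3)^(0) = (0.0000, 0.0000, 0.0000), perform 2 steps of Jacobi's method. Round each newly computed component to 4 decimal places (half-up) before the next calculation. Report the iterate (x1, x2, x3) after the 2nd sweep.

Iteration 1:
  x1 = (-12 - (-4)·0.0000 - (-3)·0.0000) / (10) = -1.2000
  x2 = (-11 - (-2)·0.0000 - (2)·0.0000) / (8) = -1.3750
  x3 = (3 - (1)·0.0000 - (-3)·0.0000) / (5) = 0.6000
Iteration 2:
  x1 = (-12 - (-4)·-1.3750 - (-3)·0.6000) / (10) = -1.5700
  x2 = (-11 - (-2)·-1.2000 - (2)·0.6000) / (8) = -1.8250
  x3 = (3 - (1)·-1.2000 - (-3)·-1.3750) / (5) = 0.0150

(-1.5700, -1.8250, 0.0150)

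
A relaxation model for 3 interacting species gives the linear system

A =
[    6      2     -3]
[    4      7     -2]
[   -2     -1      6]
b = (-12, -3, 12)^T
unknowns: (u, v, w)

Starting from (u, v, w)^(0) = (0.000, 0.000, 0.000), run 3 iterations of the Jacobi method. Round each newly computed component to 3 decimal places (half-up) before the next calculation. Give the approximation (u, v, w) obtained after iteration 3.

(-1.798, 0.422, 1.929)

Iteration 1:
  u = (-12 - (2)·0.000 - (-3)·0.000) / (6) = -2.000
  v = (-3 - (4)·0.000 - (-2)·0.000) / (7) = -0.429
  w = (12 - (-2)·0.000 - (-1)·0.000) / (6) = 2.000
Iteration 2:
  u = (-12 - (2)·-0.429 - (-3)·2.000) / (6) = -0.857
  v = (-3 - (4)·-2.000 - (-2)·2.000) / (7) = 1.286
  w = (12 - (-2)·-2.000 - (-1)·-0.429) / (6) = 1.262
Iteration 3:
  u = (-12 - (2)·1.286 - (-3)·1.262) / (6) = -1.798
  v = (-3 - (4)·-0.857 - (-2)·1.262) / (7) = 0.422
  w = (12 - (-2)·-0.857 - (-1)·1.286) / (6) = 1.929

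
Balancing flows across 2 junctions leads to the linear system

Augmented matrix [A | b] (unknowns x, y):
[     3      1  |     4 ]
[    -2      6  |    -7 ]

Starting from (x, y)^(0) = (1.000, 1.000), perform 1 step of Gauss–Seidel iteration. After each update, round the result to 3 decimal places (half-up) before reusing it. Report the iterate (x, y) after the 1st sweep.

(1.000, -0.833)

Iteration 1:
  x = (4 - (1)·1.000) / (3) = 1.000
  y = (-7 - (-2)·1.000) / (6) = -0.833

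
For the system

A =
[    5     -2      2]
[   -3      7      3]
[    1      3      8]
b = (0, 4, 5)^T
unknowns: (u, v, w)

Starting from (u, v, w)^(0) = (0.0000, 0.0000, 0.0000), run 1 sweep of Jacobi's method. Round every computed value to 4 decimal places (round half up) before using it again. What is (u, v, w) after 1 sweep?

(0.0000, 0.5714, 0.6250)

Iteration 1:
  u = (0 - (-2)·0.0000 - (2)·0.0000) / (5) = 0.0000
  v = (4 - (-3)·0.0000 - (3)·0.0000) / (7) = 0.5714
  w = (5 - (1)·0.0000 - (3)·0.0000) / (8) = 0.6250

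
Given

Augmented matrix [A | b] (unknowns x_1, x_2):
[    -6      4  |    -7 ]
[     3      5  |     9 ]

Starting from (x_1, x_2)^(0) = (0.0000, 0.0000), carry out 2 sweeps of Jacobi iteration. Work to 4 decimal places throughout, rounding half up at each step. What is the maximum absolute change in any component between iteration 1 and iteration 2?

Iteration 1:
  x_1 = (-7 - (4)·0.0000) / (-6) = 1.1667
  x_2 = (9 - (3)·0.0000) / (5) = 1.8000
Iteration 2:
  x_1 = (-7 - (4)·1.8000) / (-6) = 2.3667
  x_2 = (9 - (3)·1.1667) / (5) = 1.1000
Change: (1.2000, -0.7000) → max |·| = 1.2000

1.2000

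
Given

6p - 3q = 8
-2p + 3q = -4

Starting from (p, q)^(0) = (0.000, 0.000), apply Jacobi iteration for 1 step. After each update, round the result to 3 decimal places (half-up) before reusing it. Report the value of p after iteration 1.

Iteration 1:
  p = (8 - (-3)·0.000) / (6) = 1.333
  q = (-4 - (-2)·0.000) / (3) = -1.333

1.333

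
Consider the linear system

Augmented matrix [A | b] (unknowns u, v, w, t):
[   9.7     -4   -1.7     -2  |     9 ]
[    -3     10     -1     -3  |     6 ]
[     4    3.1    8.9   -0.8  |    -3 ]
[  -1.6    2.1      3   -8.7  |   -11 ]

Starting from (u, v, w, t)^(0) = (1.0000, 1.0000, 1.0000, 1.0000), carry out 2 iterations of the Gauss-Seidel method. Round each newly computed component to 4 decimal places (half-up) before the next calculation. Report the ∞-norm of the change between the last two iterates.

0.4048

Iteration 1:
  u = (9 - (-4)·1.0000 - (-1.7)·1.0000 - (-2)·1.0000) / (9.7) = 1.7216
  v = (6 - (-3)·1.7216 - (-1)·1.0000 - (-3)·1.0000) / (10) = 1.5165
  w = (-3 - (4)·1.7216 - (3.1)·1.5165 - (-0.8)·1.0000) / (8.9) = -1.5492
  t = (-11 - (-1.6)·1.7216 - (2.1)·1.5165 - (3)·-1.5492) / (-8.7) = 0.7796
Iteration 2:
  u = (9 - (-4)·1.5165 - (-1.7)·-1.5492 - (-2)·0.7796) / (9.7) = 1.4424
  v = (6 - (-3)·1.4424 - (-1)·-1.5492 - (-3)·0.7796) / (10) = 1.1117
  w = (-3 - (4)·1.4424 - (3.1)·1.1117 - (-0.8)·0.7796) / (8.9) = -1.3025
  t = (-11 - (-1.6)·1.4424 - (2.1)·1.1117 - (3)·-1.3025) / (-8.7) = 0.8183
Change: (-0.2792, -0.4048, 0.2467, 0.0387) → max |·| = 0.4048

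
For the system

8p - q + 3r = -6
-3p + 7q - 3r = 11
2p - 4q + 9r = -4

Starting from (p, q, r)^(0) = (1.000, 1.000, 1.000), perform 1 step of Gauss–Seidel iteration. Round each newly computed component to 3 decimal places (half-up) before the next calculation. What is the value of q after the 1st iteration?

1.571

Iteration 1:
  p = (-6 - (-1)·1.000 - (3)·1.000) / (8) = -1.000
  q = (11 - (-3)·-1.000 - (-3)·1.000) / (7) = 1.571
  r = (-4 - (2)·-1.000 - (-4)·1.571) / (9) = 0.476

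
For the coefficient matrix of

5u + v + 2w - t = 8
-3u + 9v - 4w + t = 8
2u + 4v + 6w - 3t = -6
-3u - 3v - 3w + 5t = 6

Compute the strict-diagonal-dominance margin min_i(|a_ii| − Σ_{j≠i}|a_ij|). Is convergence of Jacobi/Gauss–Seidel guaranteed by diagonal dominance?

-4

row 1: |5| − (1+2+1) = 1
row 2: |9| − (3+4+1) = 1
row 3: |6| − (2+4+3) = -3
row 4: |5| − (3+3+3) = -4
minimum over rows = -4 → not strictly diagonally dominant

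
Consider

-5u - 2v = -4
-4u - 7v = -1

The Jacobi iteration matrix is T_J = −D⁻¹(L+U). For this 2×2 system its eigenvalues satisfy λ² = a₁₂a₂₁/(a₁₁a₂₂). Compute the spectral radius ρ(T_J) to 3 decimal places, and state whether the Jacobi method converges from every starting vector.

0.478

a₁₂a₂₁/(a₁₁a₂₂) = (-2)·(-4) / ((-5)·(-7)) = 0.228571
ρ = √|0.228571| = √0.228571 = 0.478
ρ < 1, so Jacobi converges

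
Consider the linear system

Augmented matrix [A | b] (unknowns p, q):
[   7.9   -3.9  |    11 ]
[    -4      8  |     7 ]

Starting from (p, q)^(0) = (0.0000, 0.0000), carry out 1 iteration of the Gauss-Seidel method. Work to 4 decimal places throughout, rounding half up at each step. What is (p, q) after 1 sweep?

(1.3924, 1.5712)

Iteration 1:
  p = (11 - (-3.9)·0.0000) / (7.9) = 1.3924
  q = (7 - (-4)·1.3924) / (8) = 1.5712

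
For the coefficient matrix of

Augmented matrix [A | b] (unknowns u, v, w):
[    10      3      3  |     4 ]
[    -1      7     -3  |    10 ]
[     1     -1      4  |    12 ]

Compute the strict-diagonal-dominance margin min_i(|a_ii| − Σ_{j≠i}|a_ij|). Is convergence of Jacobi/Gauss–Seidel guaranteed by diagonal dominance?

2

row 1: |10| − (3+3) = 4
row 2: |7| − (1+3) = 3
row 3: |4| − (1+1) = 2
minimum over rows = 2 → strictly diagonally dominant (convergence guaranteed)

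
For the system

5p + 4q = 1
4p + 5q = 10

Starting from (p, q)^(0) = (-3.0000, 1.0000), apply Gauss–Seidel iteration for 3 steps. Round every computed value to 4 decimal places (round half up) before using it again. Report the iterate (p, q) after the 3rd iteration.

Iteration 1:
  p = (1 - (4)·1.0000) / (5) = -0.6000
  q = (10 - (4)·-0.6000) / (5) = 2.4800
Iteration 2:
  p = (1 - (4)·2.4800) / (5) = -1.7840
  q = (10 - (4)·-1.7840) / (5) = 3.4272
Iteration 3:
  p = (1 - (4)·3.4272) / (5) = -2.5418
  q = (10 - (4)·-2.5418) / (5) = 4.0334

(-2.5418, 4.0334)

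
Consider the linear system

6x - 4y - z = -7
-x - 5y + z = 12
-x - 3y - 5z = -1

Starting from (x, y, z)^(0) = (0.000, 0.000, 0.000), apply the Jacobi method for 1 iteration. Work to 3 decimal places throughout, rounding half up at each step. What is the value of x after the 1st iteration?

-1.167

Iteration 1:
  x = (-7 - (-4)·0.000 - (-1)·0.000) / (6) = -1.167
  y = (12 - (-1)·0.000 - (1)·0.000) / (-5) = -2.400
  z = (-1 - (-1)·0.000 - (-3)·0.000) / (-5) = 0.200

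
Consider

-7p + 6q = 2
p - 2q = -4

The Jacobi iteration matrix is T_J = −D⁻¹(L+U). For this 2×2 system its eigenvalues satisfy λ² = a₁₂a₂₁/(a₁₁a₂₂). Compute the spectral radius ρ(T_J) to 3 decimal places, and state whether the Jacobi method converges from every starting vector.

0.655

a₁₂a₂₁/(a₁₁a₂₂) = (6)·(1) / ((-7)·(-2)) = 0.428571
ρ = √|0.428571| = √0.428571 = 0.655
ρ < 1, so Jacobi converges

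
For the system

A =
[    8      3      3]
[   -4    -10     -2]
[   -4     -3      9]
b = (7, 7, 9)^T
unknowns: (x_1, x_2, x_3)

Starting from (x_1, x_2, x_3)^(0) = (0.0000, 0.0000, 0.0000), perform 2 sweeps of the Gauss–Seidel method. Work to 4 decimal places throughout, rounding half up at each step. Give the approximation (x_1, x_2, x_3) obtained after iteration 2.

Iteration 1:
  x_1 = (7 - (3)·0.0000 - (3)·0.0000) / (8) = 0.8750
  x_2 = (7 - (-4)·0.8750 - (-2)·0.0000) / (-10) = -1.0500
  x_3 = (9 - (-4)·0.8750 - (-3)·-1.0500) / (9) = 1.0389
Iteration 2:
  x_1 = (7 - (3)·-1.0500 - (3)·1.0389) / (8) = 0.8792
  x_2 = (7 - (-4)·0.8792 - (-2)·1.0389) / (-10) = -1.2595
  x_3 = (9 - (-4)·0.8792 - (-3)·-1.2595) / (9) = 0.9709

(0.8792, -1.2595, 0.9709)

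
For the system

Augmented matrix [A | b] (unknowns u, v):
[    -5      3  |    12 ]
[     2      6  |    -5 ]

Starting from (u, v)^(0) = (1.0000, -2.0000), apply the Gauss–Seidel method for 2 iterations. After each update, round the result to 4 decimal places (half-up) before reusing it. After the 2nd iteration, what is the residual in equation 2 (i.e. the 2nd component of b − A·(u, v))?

0.0002

Iteration 1:
  u = (12 - (3)·-2.0000) / (-5) = -3.6000
  v = (-5 - (2)·-3.6000) / (6) = 0.3667
Iteration 2:
  u = (12 - (3)·0.3667) / (-5) = -2.1800
  v = (-5 - (2)·-2.1800) / (6) = -0.1067
Residual b − A·x = (1.4201, 0.0002)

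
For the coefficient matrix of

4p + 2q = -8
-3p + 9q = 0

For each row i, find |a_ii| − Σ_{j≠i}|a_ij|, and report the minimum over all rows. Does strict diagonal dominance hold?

2

row 1: |4| − (2) = 2
row 2: |9| − (3) = 6
minimum over rows = 2 → strictly diagonally dominant (convergence guaranteed)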